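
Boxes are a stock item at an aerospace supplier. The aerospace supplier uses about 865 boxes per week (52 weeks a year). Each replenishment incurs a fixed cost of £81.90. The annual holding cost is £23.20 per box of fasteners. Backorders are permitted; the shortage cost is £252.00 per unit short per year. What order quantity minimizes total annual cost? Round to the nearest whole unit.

Annual demand D = 865 × 52 = 44,980.
With planned backorders, Q* = √(2DS/H) · √((H+B)/B).
√(2DS/H) = √(2 × 44,980 × 81.9 / 23.2) = 563.537.
√((H+B)/B) = √((23.2+252)/252) = 1.0450.
Q* ≈ 588.907.

Q* ≈ 589 boxes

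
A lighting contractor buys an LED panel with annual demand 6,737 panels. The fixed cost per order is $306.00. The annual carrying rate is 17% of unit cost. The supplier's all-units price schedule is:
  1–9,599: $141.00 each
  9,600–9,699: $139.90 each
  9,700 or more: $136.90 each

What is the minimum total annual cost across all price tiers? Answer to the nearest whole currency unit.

TC* ≈ $959,858

Holding cost per unit per year at price C is H = 0.17·C.
For each price level, check whether its EOQ is feasible; otherwise the best quantity at that price is the breakpoint.
EOQ at $141.00 = 414.7 (feasible in tier 1): TC = 6,737×$141.00 + (6,737/414.7)×306 + (414.7/2)×0.17×$141.00 = $959,858.30.
EOQ at $139.90 = 416.4 < 9600, so use break Q=9600: TC = 6,737×$139.90 + (6,737/9600.0)×306 + (9600.0/2)×0.17×$139.90 = $1,056,879.44.
EOQ at $136.90 = 420.9 < 9700, so use break Q=9700: TC = 6,737×$136.90 + (6,737/9700.0)×306 + (9700.0/2)×0.17×$136.90 = $1,035,381.88.
Lowest total cost among the candidates is at Q = 414.7.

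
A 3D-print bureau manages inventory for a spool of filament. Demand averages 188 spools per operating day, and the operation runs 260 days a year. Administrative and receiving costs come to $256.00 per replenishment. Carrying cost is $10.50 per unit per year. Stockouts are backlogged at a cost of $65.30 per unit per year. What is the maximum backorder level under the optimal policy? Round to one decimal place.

Annual demand D = 188 × 260 = 48,880.
With planned backorders, Q* = √(2DS/H) · √((H+B)/B).
√(2DS/H) = √(2 × 48,880 × 256 / 10.5) = 1543.853.
√((H+B)/B) = √((10.5+65.3)/65.3) = 1.0774.
Q* ≈ 1663.351.
S* = Q* · H/(H+B) = 1663.351 × 10.5/75.8 ≈ 230.411.

S* ≈ 230.4 spools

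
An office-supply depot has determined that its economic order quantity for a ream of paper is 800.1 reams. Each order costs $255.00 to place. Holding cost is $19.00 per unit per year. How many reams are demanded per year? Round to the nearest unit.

D ≈ 23,849 reams per year

Invert the EOQ relation Q*² = 2DS/H.
From Q* = √(2DS/H): D = Q*²H / (2S) = 800.1² × 19 / (2 × 255) = 23849.098.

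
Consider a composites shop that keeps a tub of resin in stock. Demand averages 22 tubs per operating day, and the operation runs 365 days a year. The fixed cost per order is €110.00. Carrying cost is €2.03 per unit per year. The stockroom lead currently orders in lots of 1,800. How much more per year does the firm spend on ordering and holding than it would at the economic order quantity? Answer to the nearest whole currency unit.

Annual demand D = 22 × 365 = 8,030.
EOQ = √(2DS/H) = √(2 × 8,030 × 110 / 2.03) ≈ 932.87.
Cost at Q* = (D/Q*)S + (Q*/2)H = √(2DSH) ≈ €1,893.73.
Cost at Q = 1,800: (8,030/1,800)×110 + (1,800/2)×2.03 = €490.72 + €1,827.00 = €2,317.72.
Excess = €2,317.72 − €1,893.73 = €424.00.

Extra cost ≈ €424 per year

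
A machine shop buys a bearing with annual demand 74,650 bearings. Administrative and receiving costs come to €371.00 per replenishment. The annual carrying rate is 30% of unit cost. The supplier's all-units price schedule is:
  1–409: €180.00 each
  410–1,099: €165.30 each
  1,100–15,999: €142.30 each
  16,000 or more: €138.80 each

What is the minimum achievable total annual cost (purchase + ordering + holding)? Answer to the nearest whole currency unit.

Holding cost per unit per year at price C is H = 0.30·C.
For each price level, check whether its EOQ is feasible; otherwise the best quantity at that price is the breakpoint.
Tier 1 (€180.00): EOQ = 1012.8 exceeds tier's upper bound 409, so this tier is dominated.
EOQ at €165.30 = 1056.9 (feasible in tier 2): TC = 74,650×€165.30 + (74,650/1056.9)×371 + (1056.9/2)×0.30×€165.30 = €12,392,054.97.
EOQ at €142.30 = 1139.1 (feasible in tier 3): TC = 74,650×€142.30 + (74,650/1139.1)×371 + (1139.1/2)×0.30×€142.30 = €10,671,322.28.
EOQ at €138.80 = 1153.4 < 16000, so use break Q=16000: TC = 74,650×€138.80 + (74,650/16000.0)×371 + (16000.0/2)×0.30×€138.80 = €10,696,270.95.
Lowest total cost among the candidates is at Q = 1139.1.

TC* ≈ €10,671,322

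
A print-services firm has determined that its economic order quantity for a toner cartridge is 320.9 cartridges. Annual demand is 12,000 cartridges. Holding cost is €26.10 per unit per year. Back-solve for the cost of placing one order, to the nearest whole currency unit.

Squaring Q* = √(2DS/H) gives Q*² = 2DS/H.
From Q* = √(2DS/H): S = Q*²H / (2D) = 320.9² × 26.1 / (2 × 12,000) = 111.9873.

S ≈ €112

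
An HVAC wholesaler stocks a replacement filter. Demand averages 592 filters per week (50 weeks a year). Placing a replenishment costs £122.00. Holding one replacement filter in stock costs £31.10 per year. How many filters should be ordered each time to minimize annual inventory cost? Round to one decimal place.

Annual demand D = 592 × 50 = 29,600.
EOQ = √(2DS / H) = √(2 × 29,600 × 122 / 31.1).
= √(7,222,400 / 31.1) = √232,231.5113 ≈ 481.904.

Q* ≈ 481.9 filters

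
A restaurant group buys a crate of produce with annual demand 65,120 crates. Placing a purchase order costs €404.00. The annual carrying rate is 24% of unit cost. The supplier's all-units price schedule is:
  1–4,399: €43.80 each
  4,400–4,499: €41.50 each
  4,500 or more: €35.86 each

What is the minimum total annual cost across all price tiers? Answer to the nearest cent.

Holding cost per unit per year at price C is H = 0.24·C.
Evaluate total cost at each tier's feasible EOQ or, if the EOQ is below the tier, at the tier's minimum quantity.
EOQ at €43.80 = 2237.3 (feasible in tier 1): TC = 65,120×€43.80 + (65,120/2237.3)×404 + (2237.3/2)×0.24×€43.80 = €2,875,774.28.
EOQ at €41.50 = 2298.4 < 4400, so use break Q=4400: TC = 65,120×€41.50 + (65,120/4400.0)×404 + (4400.0/2)×0.24×€41.50 = €2,730,371.20.
EOQ at €35.86 = 2472.6 < 4500, so use break Q=4500: TC = 65,120×€35.86 + (65,120/4500.0)×404 + (4500.0/2)×0.24×€35.86 = €2,360,413.93.
Lowest total cost among the candidates is at Q = 4500.0.

TC* ≈ €2,360,413.93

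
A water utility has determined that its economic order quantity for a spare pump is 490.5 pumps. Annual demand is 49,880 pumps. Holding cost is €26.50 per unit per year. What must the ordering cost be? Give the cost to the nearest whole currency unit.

S ≈ €64

Invert the EOQ relation Q*² = 2DS/H.
From Q* = √(2DS/H): S = Q*²H / (2D) = 490.5² × 26.5 / (2 × 49,880) = 63.9098.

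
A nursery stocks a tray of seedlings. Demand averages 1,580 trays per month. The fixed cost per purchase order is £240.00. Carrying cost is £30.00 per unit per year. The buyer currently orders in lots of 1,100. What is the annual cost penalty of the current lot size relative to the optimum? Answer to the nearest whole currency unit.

Extra cost ≈ £4,113 per year

Annual demand D = 1,580 × 12 = 18,960.
EOQ = √(2DS/H) = √(2 × 18,960 × 240 / 30) ≈ 550.78.
Cost at Q* = (D/Q*)S + (Q*/2)H = √(2DSH) ≈ £16,523.44.
Cost at Q = 1,100: (18,960/1,100)×240 + (1,100/2)×30 = £4,136.73 + £16,500.00 = £20,636.73.
Excess = £20,636.73 − £16,523.44 = £4,113.29.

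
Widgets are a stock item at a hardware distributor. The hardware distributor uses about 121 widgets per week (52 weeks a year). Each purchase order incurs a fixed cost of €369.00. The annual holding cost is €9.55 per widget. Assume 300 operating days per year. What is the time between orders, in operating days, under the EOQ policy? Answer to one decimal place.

T ≈ 33.2 days

Annual demand D = 121 × 52 = 6,292.
Q* = √(2DS/H) = √(2 × 6,292 × 369 / 9.55) ≈ 697.30.
Cycle time = Q*/D × 300 = 697.30 / 6,292 × 300 ≈ 33.247 days.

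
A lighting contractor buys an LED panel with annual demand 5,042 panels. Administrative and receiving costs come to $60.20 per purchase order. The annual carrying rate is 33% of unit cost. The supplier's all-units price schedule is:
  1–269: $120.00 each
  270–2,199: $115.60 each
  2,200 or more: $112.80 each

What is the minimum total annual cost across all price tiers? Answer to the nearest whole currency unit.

TC* ≈ $589,129

Holding cost per unit per year at price C is H = 0.33·C.
For each price level, check whether its EOQ is feasible; otherwise the best quantity at that price is the breakpoint.
EOQ at $120.00 = 123.8 (feasible in tier 1): TC = 5,042×$120.00 + (5,042/123.8)×60.2 + (123.8/2)×0.33×$120.00 = $609,943.00.
EOQ at $115.60 = 126.1 < 270, so use break Q=270: TC = 5,042×$115.60 + (5,042/270.0)×60.2 + (270.0/2)×0.33×$115.60 = $589,129.36.
EOQ at $112.80 = 127.7 < 2200, so use break Q=2200: TC = 5,042×$112.80 + (5,042/2200.0)×60.2 + (2200.0/2)×0.33×$112.80 = $609,821.97.
Lowest total cost among the candidates is at Q = 270.0.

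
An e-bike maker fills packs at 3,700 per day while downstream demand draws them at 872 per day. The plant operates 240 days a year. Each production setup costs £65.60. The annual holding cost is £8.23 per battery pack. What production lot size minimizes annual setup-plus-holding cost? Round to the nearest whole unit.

Annual demand D = 872 × 240 = 209,280.
Production build-up factor (1 − d/p) = 1 − 872/3,700 = 0.7643.
Q* = √(2DS / (H(1 − d/p))) = √(2 × 209,280 × 65.6 / (8.23 × 0.7643)).
= √(27,457,536 / 6.2904) ≈ 2089.258.

Q* ≈ 2,089 packs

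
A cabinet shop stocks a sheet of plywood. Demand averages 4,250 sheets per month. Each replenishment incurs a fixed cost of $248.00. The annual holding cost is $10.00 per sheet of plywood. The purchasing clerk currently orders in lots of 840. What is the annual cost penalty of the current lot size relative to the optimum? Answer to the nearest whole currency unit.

Annual demand D = 4,250 × 12 = 51,000.
EOQ = √(2DS/H) = √(2 × 51,000 × 248 / 10) ≈ 1590.47.
Cost at Q* = (D/Q*)S + (Q*/2)H = √(2DSH) ≈ $15,904.72.
Cost at Q = 840: (51,000/840)×248 + (840/2)×10 = $15,057.14 + $4,200.00 = $19,257.14.
Excess = $19,257.14 − $15,904.72 = $3,352.43.

Extra cost ≈ $3,352 per year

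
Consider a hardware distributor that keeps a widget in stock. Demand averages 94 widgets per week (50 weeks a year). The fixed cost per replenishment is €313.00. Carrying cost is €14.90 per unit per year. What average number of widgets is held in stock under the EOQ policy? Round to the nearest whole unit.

Average inventory ≈ 222 widgets

Annual demand D = 94 × 50 = 4,700.
EOQ = √(2DS/H) = √(2 × 4,700 × 313 / 14.9) ≈ 444.37.
Average inventory = Q*/2 ≈ 444.37 / 2 = 222.184.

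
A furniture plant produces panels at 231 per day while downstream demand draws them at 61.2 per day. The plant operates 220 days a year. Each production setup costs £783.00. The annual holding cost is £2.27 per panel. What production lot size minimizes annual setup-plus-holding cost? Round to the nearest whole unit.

Q* ≈ 3,555 panels

Annual demand D = 61.2 × 220 = 13,464.
Production build-up factor (1 − d/p) = 1 − 61.2/231 = 0.7351.
Q* = √(2DS / (H(1 − d/p))) = √(2 × 13,464 × 783 / (2.27 × 0.7351)).
= √(21,084,624 / 1.6686) ≈ 3554.734.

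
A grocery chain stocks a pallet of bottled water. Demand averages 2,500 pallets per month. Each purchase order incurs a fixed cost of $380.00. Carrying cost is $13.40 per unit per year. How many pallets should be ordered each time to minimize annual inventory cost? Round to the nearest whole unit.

Annual demand D = 2,500 × 12 = 30,000.
EOQ = √(2DS / H) = √(2 × 30,000 × 380 / 13.4).
= √(22,800,000 / 13.4) = √1,701,492.5373 ≈ 1304.413.

Q* ≈ 1,304 pallets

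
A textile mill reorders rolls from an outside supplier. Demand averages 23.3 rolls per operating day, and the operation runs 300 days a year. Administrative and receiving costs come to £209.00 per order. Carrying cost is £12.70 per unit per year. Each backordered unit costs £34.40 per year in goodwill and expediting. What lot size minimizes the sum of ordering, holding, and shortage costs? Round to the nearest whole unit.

Q* ≈ 561 rolls

Annual demand D = 23.3 × 300 = 6,990.
With planned backorders, Q* = √(2DS/H) · √((H+B)/B).
√(2DS/H) = √(2 × 6,990 × 209 / 12.7) = 479.650.
√((H+B)/B) = √((12.7+34.4)/34.4) = 1.1701.
Q* ≈ 561.250.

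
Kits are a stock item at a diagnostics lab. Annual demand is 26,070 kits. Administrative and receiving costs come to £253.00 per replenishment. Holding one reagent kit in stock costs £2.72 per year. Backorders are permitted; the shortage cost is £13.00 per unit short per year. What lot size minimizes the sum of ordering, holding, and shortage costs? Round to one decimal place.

With planned backorders, Q* = √(2DS/H) · √((H+B)/B).
√(2DS/H) = √(2 × 26,070 × 253 / 2.72) = 2202.223.
√((H+B)/B) = √((2.72+13)/13) = 1.0997.
Q* ≈ 2421.675.

Q* ≈ 2,421.7 kits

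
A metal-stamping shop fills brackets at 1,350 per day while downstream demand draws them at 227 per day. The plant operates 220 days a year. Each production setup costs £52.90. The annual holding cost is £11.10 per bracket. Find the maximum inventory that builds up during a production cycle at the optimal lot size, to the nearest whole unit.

Annual demand D = 227 × 220 = 49,940.
Production build-up factor (1 − d/p) = 1 − 227/1,350 = 0.8319.
Q* = √(2DS / (H(1 − d/p))) = √(2 × 49,940 × 52.9 / (11.1 × 0.8319)).
= √(5,283,652 / 9.2336) ≈ 756.454.
Maximum inventory = Q*(1 − d/p) = 756.454 × 0.8319 ≈ 629.258.

I_max ≈ 629 brackets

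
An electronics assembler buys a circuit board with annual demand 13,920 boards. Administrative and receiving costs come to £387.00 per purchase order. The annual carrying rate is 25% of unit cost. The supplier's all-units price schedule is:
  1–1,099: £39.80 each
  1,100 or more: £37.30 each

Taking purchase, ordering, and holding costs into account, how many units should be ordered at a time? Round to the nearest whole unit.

Q* ≈ 1,100 boards

Holding cost per unit per year at price C is H = 0.25·C.
Evaluate total cost at each tier's feasible EOQ or, if the EOQ is below the tier, at the tier's minimum quantity.
EOQ at £39.80 = 1040.6 (feasible in tier 1): TC = 13,920×£39.80 + (13,920/1040.6)×387 + (1040.6/2)×0.25×£39.80 = £564,369.84.
EOQ at £37.30 = 1074.9 < 1100, so use break Q=1100: TC = 13,920×£37.30 + (13,920/1100.0)×387 + (1100.0/2)×0.25×£37.30 = £529,242.06.
Lowest total cost is £529,242.06 at Q = 1100.0.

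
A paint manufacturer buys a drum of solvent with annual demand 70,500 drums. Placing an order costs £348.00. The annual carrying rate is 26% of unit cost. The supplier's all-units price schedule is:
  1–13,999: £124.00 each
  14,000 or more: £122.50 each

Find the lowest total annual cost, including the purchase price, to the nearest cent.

TC* ≈ £8,781,773.76

Holding cost per unit per year at price C is H = 0.26·C.
Evaluate total cost at each tier's feasible EOQ or, if the EOQ is below the tier, at the tier's minimum quantity.
EOQ at £124.00 = 1233.7 (feasible in tier 1): TC = 70,500×£124.00 + (70,500/1233.7)×348 + (1233.7/2)×0.26×£124.00 = £8,781,773.76.
EOQ at £122.50 = 1241.2 < 14000, so use break Q=14000: TC = 70,500×£122.50 + (70,500/14000.0)×348 + (14000.0/2)×0.26×£122.50 = £8,860,952.43.
Lowest total cost among the candidates is at Q = 1233.7.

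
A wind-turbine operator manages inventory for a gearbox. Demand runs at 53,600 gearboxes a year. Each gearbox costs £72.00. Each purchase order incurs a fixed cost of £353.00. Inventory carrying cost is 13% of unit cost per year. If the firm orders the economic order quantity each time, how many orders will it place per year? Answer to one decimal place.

Holding cost H = 0.13 × £72.00 = £9.3600 per unit per year.
The optimal lot size = √(2DS/H) = √(2 × 53,600 × 353 / 9.36) ≈ 2010.70.
Orders per year = D / Q* = 53,600 / 2010.70 ≈ 26.657.

N ≈ 26.7 orders per year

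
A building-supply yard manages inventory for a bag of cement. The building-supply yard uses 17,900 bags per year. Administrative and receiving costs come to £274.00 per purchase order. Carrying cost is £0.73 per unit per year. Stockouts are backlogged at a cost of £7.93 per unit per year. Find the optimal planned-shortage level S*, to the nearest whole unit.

With planned backorders, Q* = √(2DS/H) · √((H+B)/B).
√(2DS/H) = √(2 × 17,900 × 274 / 0.73) = 3665.687.
√((H+B)/B) = √((0.73+7.93)/7.93) = 1.0450.
Q* ≈ 3830.696.
S* = Q* · H/(H+B) = 3830.696 × 0.73/8.66 ≈ 322.911.

S* ≈ 323 bags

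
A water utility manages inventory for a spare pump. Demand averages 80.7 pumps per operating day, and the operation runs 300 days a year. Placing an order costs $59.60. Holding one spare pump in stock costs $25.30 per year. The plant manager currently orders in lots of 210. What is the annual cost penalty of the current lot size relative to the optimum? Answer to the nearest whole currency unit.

Extra cost ≈ $983 per year

Annual demand D = 80.7 × 300 = 24,210.
EOQ = √(2DS/H) = √(2 × 24,210 × 59.6 / 25.3) ≈ 337.73.
Cost at Q* = (D/Q*)S + (Q*/2)H = √(2DSH) ≈ $8,544.68.
Cost at Q = 210: (24,210/210)×59.6 + (210/2)×25.3 = $6,871.03 + $2,656.50 = $9,527.53.
Excess = $9,527.53 − $8,544.68 = $982.85.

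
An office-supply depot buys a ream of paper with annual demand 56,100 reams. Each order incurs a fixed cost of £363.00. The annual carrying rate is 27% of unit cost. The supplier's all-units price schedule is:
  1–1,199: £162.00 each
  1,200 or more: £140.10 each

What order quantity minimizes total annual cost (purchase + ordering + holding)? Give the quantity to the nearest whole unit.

Holding cost per unit per year at price C is H = 0.27·C.
Evaluate total cost at each tier's feasible EOQ or, if the EOQ is below the tier, at the tier's minimum quantity.
EOQ at £162.00 = 965.0 (feasible in tier 1): TC = 56,100×£162.00 + (56,100/965.0)×363 + (965.0/2)×0.27×£162.00 = £9,130,407.45.
EOQ at £140.10 = 1037.6 < 1200, so use break Q=1200: TC = 56,100×£140.10 + (56,100/1200.0)×363 + (1200.0/2)×0.27×£140.10 = £7,899,276.45.
Lowest total cost is £7,899,276.45 at Q = 1200.0.

Q* ≈ 1,200 reams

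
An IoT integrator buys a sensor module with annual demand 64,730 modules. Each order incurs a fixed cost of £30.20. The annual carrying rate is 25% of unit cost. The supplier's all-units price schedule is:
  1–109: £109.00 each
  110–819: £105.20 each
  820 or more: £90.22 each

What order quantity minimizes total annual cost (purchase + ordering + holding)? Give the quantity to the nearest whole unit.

Holding cost per unit per year at price C is H = 0.25·C.
Evaluate total cost at each tier's feasible EOQ or, if the EOQ is below the tier, at the tier's minimum quantity.
Tier 1 (£109.00): EOQ = 378.8 exceeds tier's upper bound 109, so this tier is dominated.
EOQ at £105.20 = 385.6 (feasible in tier 2): TC = 64,730×£105.20 + (64,730/385.6)×30.2 + (385.6/2)×0.25×£105.20 = £6,819,736.26.
EOQ at £90.22 = 416.3 < 820, so use break Q=820: TC = 64,730×£90.22 + (64,730/820.0)×30.2 + (820.0/2)×0.25×£90.22 = £5,851,572.11.
Lowest total cost is £5,851,572.11 at Q = 820.0.

Q* ≈ 820 modules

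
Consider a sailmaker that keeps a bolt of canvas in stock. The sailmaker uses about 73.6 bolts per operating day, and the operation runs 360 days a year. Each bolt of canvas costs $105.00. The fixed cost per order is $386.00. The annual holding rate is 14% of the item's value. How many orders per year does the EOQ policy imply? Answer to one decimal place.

Annual demand D = 73.6 × 360 = 26,496.
Holding cost H = 0.14 × $105.00 = $14.7000 per unit per year.
EOQ = √(2DS/H) = √(2 × 26,496 × 386 / 14.7) ≈ 1179.61.
Orders per year = D / Q* = 26,496 / 1179.61 ≈ 22.462.

N ≈ 22.5 orders per year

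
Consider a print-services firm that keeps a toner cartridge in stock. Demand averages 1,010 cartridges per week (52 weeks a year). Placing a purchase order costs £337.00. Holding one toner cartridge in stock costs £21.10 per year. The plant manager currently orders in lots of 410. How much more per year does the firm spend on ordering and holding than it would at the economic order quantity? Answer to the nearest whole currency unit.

Extra cost ≈ £20,165 per year

Annual demand D = 1,010 × 52 = 52,520.
EOQ = √(2DS/H) = √(2 × 52,520 × 337 / 21.1) ≈ 1295.24.
Cost at Q* = (D/Q*)S + (Q*/2)H = √(2DSH) ≈ £27,329.62.
Cost at Q = 410: (52,520/410)×337 + (410/2)×21.1 = £43,168.88 + £4,325.50 = £47,494.38.
Excess = £47,494.38 − £27,329.62 = £20,164.76.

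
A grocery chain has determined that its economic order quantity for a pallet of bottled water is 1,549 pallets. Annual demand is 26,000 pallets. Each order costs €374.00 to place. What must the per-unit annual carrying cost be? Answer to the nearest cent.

Invert the EOQ relation Q*² = 2DS/H.
From Q* = √(2DS/H): H = 2DS / Q*² = 2 × 26,000 × 374 / 1,549² = 8.1054.

H ≈ €8.11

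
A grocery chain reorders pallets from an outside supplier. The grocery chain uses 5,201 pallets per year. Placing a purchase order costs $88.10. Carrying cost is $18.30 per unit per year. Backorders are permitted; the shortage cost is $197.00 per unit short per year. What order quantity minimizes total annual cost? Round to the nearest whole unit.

With planned backorders, Q* = √(2DS/H) · √((H+B)/B).
√(2DS/H) = √(2 × 5,201 × 88.1 / 18.3) = 223.780.
√((H+B)/B) = √((18.3+197)/197) = 1.0454.
Q* ≈ 233.943.

Q* ≈ 234 pallets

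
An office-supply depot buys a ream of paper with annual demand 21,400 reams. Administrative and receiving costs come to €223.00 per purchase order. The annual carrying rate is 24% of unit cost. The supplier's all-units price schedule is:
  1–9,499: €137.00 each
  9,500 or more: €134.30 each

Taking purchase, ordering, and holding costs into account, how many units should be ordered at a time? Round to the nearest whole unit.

Q* ≈ 539 reams

Holding cost per unit per year at price C is H = 0.24·C.
Evaluate total cost at each tier's feasible EOQ or, if the EOQ is below the tier, at the tier's minimum quantity.
EOQ at €137.00 = 538.8 (feasible in tier 1): TC = 21,400×€137.00 + (21,400/538.8)×223 + (538.8/2)×0.24×€137.00 = €2,949,514.96.
EOQ at €134.30 = 544.2 < 9500, so use break Q=9500: TC = 21,400×€134.30 + (21,400/9500.0)×223 + (9500.0/2)×0.24×€134.30 = €3,027,624.34.
Lowest total cost is €2,949,514.96 at Q = 538.8.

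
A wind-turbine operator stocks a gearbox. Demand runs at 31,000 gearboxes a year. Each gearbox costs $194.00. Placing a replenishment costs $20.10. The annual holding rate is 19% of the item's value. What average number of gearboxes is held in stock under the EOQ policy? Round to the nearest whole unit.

Holding cost H = 0.19 × $194.00 = $36.8600 per unit per year.
EOQ = √(2DS/H) = √(2 × 31,000 × 20.1 / 36.86) ≈ 183.87.
Average inventory = Q*/2 ≈ 183.87 / 2 = 91.936.

Average inventory ≈ 92 gearboxes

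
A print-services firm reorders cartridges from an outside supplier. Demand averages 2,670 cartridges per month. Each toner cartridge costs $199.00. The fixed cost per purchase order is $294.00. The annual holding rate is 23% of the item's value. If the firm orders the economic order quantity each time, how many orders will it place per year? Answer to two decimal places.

N ≈ 49.94 orders per year

Annual demand D = 2,670 × 12 = 32,040.
Holding cost H = 0.23 × $199.00 = $45.7700 per unit per year.
Q* = √(2DS/H) = √(2 × 32,040 × 294 / 45.77) ≈ 641.57.
Orders per year = D / Q* = 32,040 / 641.57 ≈ 49.940.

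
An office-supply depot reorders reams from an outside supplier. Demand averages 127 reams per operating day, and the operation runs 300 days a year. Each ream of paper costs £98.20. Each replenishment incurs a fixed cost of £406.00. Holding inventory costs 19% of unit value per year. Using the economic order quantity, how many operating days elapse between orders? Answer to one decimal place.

T ≈ 10.1 days

Annual demand D = 127 × 300 = 38,100.
Holding cost H = 0.19 × £98.20 = £18.6580 per unit per year.
EOQ = √(2DS/H) = √(2 × 38,100 × 406 / 18.658) ≈ 1287.68.
Cycle time = Q*/D × 300 = 1287.68 / 38,100 × 300 ≈ 10.139 days.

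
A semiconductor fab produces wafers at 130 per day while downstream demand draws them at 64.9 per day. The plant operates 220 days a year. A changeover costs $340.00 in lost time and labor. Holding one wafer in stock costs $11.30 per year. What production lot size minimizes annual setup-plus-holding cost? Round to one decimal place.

Q* ≈ 1,309.9 wafers

Annual demand D = 64.9 × 220 = 14,278.
Production build-up factor (1 − d/p) = 1 − 64.9/130 = 0.5008.
Q* = √(2DS / (H(1 − d/p))) = √(2 × 14,278 × 340 / (11.3 × 0.5008)).
= √(9,709,040 / 5.6587) ≈ 1309.876.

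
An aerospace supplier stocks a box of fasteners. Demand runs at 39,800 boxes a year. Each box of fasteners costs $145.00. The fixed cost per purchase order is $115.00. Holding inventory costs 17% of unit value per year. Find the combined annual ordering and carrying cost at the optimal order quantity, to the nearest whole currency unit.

TC* ≈ $15,022

Holding cost H = 0.17 × $145.00 = $24.6500 per unit per year.
EOQ = √(2DS/H) = √(2 × 39,800 × 115 / 24.65) ≈ 609.39.
At Q*, ordering cost (D/Q*)S equals holding cost (Q*/2)H, each = √(DSH/2).
Minimum total = √(2DSH) = √(2 × 39,800 × 115 × 24.65) ≈ 15021.521.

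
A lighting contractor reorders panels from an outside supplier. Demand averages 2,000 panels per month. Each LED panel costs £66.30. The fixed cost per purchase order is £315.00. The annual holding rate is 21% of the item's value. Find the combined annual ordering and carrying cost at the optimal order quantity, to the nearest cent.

TC* ≈ £14,509.16

Annual demand D = 2,000 × 12 = 24,000.
Holding cost H = 0.21 × £66.30 = £13.9230 per unit per year.
EOQ = √(2DS/H) = √(2 × 24,000 × 315 / 13.923) ≈ 1042.10.
At the optimum the two cost components are equal, so total cost = 2·(Q*/2)H = Q*·H.
Minimum total = √(2DSH) = √(2 × 24,000 × 315 × 13.923) ≈ 14509.161.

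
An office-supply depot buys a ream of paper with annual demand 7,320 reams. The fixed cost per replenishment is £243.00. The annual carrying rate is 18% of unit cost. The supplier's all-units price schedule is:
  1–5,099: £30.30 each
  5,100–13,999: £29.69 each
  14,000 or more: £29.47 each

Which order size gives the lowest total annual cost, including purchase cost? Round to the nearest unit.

Holding cost per unit per year at price C is H = 0.18·C.
For each price level, check whether its EOQ is feasible; otherwise the best quantity at that price is the breakpoint.
EOQ at £30.30 = 807.6 (feasible in tier 1): TC = 7,320×£30.30 + (7,320/807.6)×243 + (807.6/2)×0.18×£30.30 = £226,200.85.
EOQ at £29.69 = 815.9 < 5100, so use break Q=5100: TC = 7,320×£29.69 + (7,320/5100.0)×243 + (5100.0/2)×0.18×£29.69 = £231,307.29.
EOQ at £29.47 = 818.9 < 14000, so use break Q=14000: TC = 7,320×£29.47 + (7,320/14000.0)×243 + (14000.0/2)×0.18×£29.47 = £252,979.65.
Lowest total cost is £226,200.85 at Q = 807.6.

Q* ≈ 808 reams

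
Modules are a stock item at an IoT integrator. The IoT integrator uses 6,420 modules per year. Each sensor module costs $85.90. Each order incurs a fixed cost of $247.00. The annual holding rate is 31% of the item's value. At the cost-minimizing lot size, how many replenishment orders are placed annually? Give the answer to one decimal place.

Holding cost H = 0.31 × $85.90 = $26.6290 per unit per year.
EOQ = √(2DS/H) = √(2 × 6,420 × 247 / 26.629) ≈ 345.11.
Orders per year = D / Q* = 6,420 / 345.11 ≈ 18.603.

N ≈ 18.6 orders per year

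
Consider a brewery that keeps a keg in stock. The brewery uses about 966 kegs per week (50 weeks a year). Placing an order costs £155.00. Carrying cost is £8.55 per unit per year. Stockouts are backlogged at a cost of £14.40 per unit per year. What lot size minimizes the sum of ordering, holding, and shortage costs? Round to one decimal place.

Annual demand D = 966 × 50 = 48,300.
With planned backorders, Q* = √(2DS/H) · √((H+B)/B).
√(2DS/H) = √(2 × 48,300 × 155 / 8.55) = 1323.340.
√((H+B)/B) = √((8.55+14.4)/14.4) = 1.2624.
Q* ≈ 1670.635.

Q* ≈ 1,670.6 kegs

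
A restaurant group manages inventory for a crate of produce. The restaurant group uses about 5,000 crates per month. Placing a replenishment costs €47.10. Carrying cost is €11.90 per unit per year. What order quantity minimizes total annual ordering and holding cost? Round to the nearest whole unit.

Q* ≈ 689 crates

Annual demand D = 5,000 × 12 = 60,000.
EOQ = √(2DS / H) = √(2 × 60,000 × 47.1 / 11.9).
= √(5,652,000 / 11.9) = √474,957.9832 ≈ 689.172.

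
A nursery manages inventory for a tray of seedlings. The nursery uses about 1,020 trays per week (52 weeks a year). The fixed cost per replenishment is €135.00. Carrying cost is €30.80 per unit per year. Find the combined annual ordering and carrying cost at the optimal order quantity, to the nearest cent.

Annual demand D = 1,020 × 52 = 53,040.
Q* = √(2DS/H) = √(2 × 53,040 × 135 / 30.8) ≈ 681.88.
At the optimum the two cost components are equal, so total cost = 2·(Q*/2)H = Q*·H.
Minimum total = √(2DSH) = √(2 × 53,040 × 135 × 30.8) ≈ 21001.920.

TC* ≈ €21,001.92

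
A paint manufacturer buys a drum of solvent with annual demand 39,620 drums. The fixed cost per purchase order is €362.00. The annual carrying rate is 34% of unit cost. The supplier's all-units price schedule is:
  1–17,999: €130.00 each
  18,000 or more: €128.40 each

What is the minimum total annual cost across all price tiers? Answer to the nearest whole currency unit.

TC* ≈ €5,186,207

Holding cost per unit per year at price C is H = 0.34·C.
For each price level, check whether its EOQ is feasible; otherwise the best quantity at that price is the breakpoint.
EOQ at €130.00 = 805.6 (feasible in tier 1): TC = 39,620×€130.00 + (39,620/805.6)×362 + (805.6/2)×0.34×€130.00 = €5,186,207.19.
EOQ at €128.40 = 810.6 < 18000, so use break Q=18000: TC = 39,620×€128.40 + (39,620/18000.0)×362 + (18000.0/2)×0.34×€128.40 = €5,480,908.80.
Lowest total cost among the candidates is at Q = 805.6.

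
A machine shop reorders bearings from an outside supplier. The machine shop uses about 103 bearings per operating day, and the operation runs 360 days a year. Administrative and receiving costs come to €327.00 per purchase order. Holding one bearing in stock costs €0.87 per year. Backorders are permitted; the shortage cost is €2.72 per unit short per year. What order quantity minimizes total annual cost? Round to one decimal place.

Annual demand D = 103 × 360 = 37,080.
With planned backorders, Q* = √(2DS/H) · √((H+B)/B).
√(2DS/H) = √(2 × 37,080 × 327 / 0.87) = 5279.577.
√((H+B)/B) = √((0.87+2.72)/2.72) = 1.1488.
Q* ≈ 6065.434.

Q* ≈ 6,065.4 bearings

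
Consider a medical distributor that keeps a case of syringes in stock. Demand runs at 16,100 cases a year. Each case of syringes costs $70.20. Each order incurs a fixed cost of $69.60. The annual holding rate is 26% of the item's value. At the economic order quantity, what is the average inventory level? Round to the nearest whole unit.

Holding cost H = 0.26 × $70.20 = $18.2520 per unit per year.
EOQ = √(2DS/H) = √(2 × 16,100 × 69.6 / 18.252) ≈ 350.41.
Average inventory = Q*/2 ≈ 350.41 / 2 = 175.205.

Average inventory ≈ 175 cases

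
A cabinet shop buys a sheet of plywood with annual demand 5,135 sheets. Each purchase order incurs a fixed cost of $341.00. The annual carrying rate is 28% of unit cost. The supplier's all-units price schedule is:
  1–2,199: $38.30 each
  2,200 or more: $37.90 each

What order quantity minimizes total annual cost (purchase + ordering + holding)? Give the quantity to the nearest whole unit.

Q* ≈ 571 sheets

Holding cost per unit per year at price C is H = 0.28·C.
For each price level, check whether its EOQ is feasible; otherwise the best quantity at that price is the breakpoint.
EOQ at $38.30 = 571.5 (feasible in tier 1): TC = 5,135×$38.30 + (5,135/571.5)×341 + (571.5/2)×0.28×$38.30 = $202,798.81.
EOQ at $37.90 = 574.5 < 2200, so use break Q=2200: TC = 5,135×$37.90 + (5,135/2200.0)×341 + (2200.0/2)×0.28×$37.90 = $207,085.62.
Lowest total cost is $202,798.81 at Q = 571.5.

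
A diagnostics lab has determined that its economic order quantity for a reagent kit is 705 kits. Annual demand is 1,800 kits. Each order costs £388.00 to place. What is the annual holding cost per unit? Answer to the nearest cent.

H ≈ £2.81

Invert the EOQ relation Q*² = 2DS/H.
From Q* = √(2DS/H): H = 2DS / Q*² = 2 × 1,800 × 388 / 705² = 2.8103.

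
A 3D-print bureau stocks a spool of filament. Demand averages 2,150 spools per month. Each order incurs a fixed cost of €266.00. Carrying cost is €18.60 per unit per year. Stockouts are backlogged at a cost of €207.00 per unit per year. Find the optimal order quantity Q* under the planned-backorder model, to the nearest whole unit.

Q* ≈ 897 spools

Annual demand D = 2,150 × 12 = 25,800.
With planned backorders, Q* = √(2DS/H) · √((H+B)/B).
√(2DS/H) = √(2 × 25,800 × 266 / 18.6) = 859.032.
√((H+B)/B) = √((18.6+207)/207) = 1.0440.
Q* ≈ 896.796.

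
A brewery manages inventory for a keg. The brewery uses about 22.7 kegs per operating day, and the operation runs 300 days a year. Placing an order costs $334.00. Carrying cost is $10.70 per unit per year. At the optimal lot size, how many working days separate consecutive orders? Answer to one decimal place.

T ≈ 28.7 days

Annual demand D = 22.7 × 300 = 6,810.
EOQ = √(2DS/H) = √(2 × 6,810 × 334 / 10.7) ≈ 652.03.
Cycle time = Q*/D × 300 = 652.03 / 6,810 × 300 ≈ 28.724 days.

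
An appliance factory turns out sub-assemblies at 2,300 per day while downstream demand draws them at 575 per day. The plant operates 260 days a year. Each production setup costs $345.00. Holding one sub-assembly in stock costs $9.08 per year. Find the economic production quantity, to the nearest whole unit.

Annual demand D = 575 × 260 = 149,500.
Production build-up factor (1 − d/p) = 1 − 575/2,300 = 0.7500.
Q* = √(2DS / (H(1 − d/p))) = √(2 × 149,500 × 345 / (9.08 × 0.7500)).
= √(103,155,000 / 6.81) ≈ 3891.989.

Q* ≈ 3,892 sub-assemblies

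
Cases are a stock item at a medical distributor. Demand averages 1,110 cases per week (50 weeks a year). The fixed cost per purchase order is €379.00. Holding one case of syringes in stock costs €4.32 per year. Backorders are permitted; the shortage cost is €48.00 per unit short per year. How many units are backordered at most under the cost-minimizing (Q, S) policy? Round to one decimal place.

Annual demand D = 1,110 × 50 = 55,500.
With planned backorders, Q* = √(2DS/H) · √((H+B)/B).
√(2DS/H) = √(2 × 55,500 × 379 / 4.32) = 3120.608.
√((H+B)/B) = √((4.32+48)/48) = 1.0440.
Q* ≈ 3258.010.
S* = Q* · H/(H+B) = 3258.010 × 4.32/52.32 ≈ 269.010.

S* ≈ 269.0 cases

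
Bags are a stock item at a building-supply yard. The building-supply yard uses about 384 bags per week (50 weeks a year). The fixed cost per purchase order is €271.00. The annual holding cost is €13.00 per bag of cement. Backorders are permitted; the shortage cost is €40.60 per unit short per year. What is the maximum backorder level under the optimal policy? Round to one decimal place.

Annual demand D = 384 × 50 = 19,200.
With planned backorders, Q* = √(2DS/H) · √((H+B)/B).
√(2DS/H) = √(2 × 19,200 × 271 / 13) = 894.702.
√((H+B)/B) = √((13+40.6)/40.6) = 1.1490.
Q* ≈ 1028.011.
S* = Q* · H/(H+B) = 1028.011 × 13/53.6 ≈ 249.331.

S* ≈ 249.3 bags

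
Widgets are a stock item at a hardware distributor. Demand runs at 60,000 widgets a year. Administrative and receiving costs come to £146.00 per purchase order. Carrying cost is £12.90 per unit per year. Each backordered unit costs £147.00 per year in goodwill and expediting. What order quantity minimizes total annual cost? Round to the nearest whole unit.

With planned backorders, Q* = √(2DS/H) · √((H+B)/B).
√(2DS/H) = √(2 × 60,000 × 146 / 12.9) = 1165.392.
√((H+B)/B) = √((12.9+147)/147) = 1.0430.
Q* ≈ 1215.452.

Q* ≈ 1,215 widgets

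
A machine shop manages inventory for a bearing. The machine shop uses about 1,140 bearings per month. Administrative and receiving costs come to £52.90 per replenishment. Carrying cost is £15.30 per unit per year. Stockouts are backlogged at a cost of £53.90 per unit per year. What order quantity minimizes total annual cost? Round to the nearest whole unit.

Q* ≈ 348 bearings

Annual demand D = 1,140 × 12 = 13,680.
With planned backorders, Q* = √(2DS/H) · √((H+B)/B).
√(2DS/H) = √(2 × 13,680 × 52.9 / 15.3) = 307.567.
√((H+B)/B) = √((15.3+53.9)/53.9) = 1.1331.
Q* ≈ 348.497.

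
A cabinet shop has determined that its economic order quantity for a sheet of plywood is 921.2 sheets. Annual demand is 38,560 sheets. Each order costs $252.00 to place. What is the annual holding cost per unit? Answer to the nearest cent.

H ≈ $22.90

The basic EOQ model gives Q* = √(2DS/H); rearrange for the unknown.
From Q* = √(2DS/H): H = 2DS / Q*² = 2 × 38,560 × 252 / 921.2² = 22.9013.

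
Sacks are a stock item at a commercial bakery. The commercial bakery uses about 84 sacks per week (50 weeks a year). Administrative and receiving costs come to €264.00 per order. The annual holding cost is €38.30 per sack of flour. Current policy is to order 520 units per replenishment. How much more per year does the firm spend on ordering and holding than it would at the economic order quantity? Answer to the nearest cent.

Extra cost ≈ €2,874.34 per year

Annual demand D = 84 × 50 = 4,200.
EOQ = √(2DS/H) = √(2 × 4,200 × 264 / 38.3) ≈ 240.63.
Cost at Q* = (D/Q*)S + (Q*/2)H = √(2DSH) ≈ €9,215.97.
Cost at Q = 520: (4,200/520)×264 + (520/2)×38.3 = €2,132.31 + €9,958.00 = €12,090.31.
Excess = €12,090.31 − €9,215.97 = €2,874.34.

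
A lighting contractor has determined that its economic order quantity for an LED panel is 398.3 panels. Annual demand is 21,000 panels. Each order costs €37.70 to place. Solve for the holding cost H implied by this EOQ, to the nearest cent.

Squaring Q* = √(2DS/H) gives Q*² = 2DS/H.
From Q* = √(2DS/H): H = 2DS / Q*² = 2 × 21,000 × 37.7 / 398.3² = 9.9809.

H ≈ €9.98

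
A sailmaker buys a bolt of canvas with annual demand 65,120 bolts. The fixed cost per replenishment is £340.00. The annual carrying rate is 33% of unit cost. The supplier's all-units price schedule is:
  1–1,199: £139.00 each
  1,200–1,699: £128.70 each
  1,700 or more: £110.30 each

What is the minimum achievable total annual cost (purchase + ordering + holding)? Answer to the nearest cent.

Holding cost per unit per year at price C is H = 0.33·C.
Candidates are each tier's EOQ (if it falls in that tier) and each price-break quantity.
EOQ at £139.00 = 982.5 (feasible in tier 1): TC = 65,120×£139.00 + (65,120/982.5)×340 + (982.5/2)×0.33×£139.00 = £9,096,748.80.
EOQ at £128.70 = 1021.1 < 1200, so use break Q=1200: TC = 65,120×£128.70 + (65,120/1200.0)×340 + (1200.0/2)×0.33×£128.70 = £8,424,877.27.
EOQ at £110.30 = 1103.0 < 1700, so use break Q=1700: TC = 65,120×£110.30 + (65,120/1700.0)×340 + (1700.0/2)×0.33×£110.30 = £7,226,699.15.
Lowest total cost among the candidates is at Q = 1700.0.

TC* ≈ £7,226,699.15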